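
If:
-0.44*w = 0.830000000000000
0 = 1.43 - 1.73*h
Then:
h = 0.83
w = -1.89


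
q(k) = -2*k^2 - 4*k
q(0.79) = -4.41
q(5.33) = -78.14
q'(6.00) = -28.00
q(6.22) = -102.26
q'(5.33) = -25.32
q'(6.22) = -28.88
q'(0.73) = -6.92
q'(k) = -4*k - 4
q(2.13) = -17.59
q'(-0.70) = -1.20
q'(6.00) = -28.00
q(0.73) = -3.99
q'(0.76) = -7.04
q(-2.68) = -3.64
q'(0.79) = -7.16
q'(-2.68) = 6.72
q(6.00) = -96.00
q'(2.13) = -12.52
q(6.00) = -96.00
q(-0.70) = 1.82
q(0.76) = -4.20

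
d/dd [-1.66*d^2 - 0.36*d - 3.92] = -3.32*d - 0.36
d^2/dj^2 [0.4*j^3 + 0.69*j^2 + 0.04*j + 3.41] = 2.4*j + 1.38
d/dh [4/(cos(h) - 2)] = 4*sin(h)/(cos(h) - 2)^2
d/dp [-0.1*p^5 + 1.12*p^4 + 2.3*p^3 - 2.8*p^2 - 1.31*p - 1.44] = -0.5*p^4 + 4.48*p^3 + 6.9*p^2 - 5.6*p - 1.31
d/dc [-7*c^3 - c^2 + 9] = c*(-21*c - 2)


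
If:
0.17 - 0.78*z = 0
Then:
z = 0.22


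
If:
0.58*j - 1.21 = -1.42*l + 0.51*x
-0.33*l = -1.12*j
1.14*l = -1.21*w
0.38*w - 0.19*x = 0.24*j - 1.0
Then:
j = 0.42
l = 1.42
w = -1.34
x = 2.06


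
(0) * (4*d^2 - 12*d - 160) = 0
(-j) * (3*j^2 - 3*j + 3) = -3*j^3 + 3*j^2 - 3*j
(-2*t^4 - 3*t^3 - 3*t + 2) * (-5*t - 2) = 10*t^5 + 19*t^4 + 6*t^3 + 15*t^2 - 4*t - 4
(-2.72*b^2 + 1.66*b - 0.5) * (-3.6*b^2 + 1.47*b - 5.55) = 9.792*b^4 - 9.9744*b^3 + 19.3362*b^2 - 9.948*b + 2.775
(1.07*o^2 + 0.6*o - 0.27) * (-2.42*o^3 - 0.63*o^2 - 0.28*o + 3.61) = -2.5894*o^5 - 2.1261*o^4 - 0.0242000000000001*o^3 + 3.8648*o^2 + 2.2416*o - 0.9747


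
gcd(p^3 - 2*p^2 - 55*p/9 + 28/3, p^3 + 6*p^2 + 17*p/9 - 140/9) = p^2 + p - 28/9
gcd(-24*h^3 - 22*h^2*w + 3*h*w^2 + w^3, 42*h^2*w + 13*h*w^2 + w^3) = 6*h + w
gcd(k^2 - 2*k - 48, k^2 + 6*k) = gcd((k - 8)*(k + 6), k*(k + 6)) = k + 6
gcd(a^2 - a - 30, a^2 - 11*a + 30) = a - 6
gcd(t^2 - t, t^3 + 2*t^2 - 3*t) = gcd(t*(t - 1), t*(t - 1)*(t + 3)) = t^2 - t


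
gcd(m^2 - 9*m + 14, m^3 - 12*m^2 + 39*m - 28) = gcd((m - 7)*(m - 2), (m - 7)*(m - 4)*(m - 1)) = m - 7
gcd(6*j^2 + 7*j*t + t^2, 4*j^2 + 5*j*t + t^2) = j + t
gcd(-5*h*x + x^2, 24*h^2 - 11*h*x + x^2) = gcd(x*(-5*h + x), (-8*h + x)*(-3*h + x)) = 1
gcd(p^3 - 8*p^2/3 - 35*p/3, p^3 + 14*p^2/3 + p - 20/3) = 1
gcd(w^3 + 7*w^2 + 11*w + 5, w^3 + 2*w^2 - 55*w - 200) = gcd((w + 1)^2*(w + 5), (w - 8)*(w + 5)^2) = w + 5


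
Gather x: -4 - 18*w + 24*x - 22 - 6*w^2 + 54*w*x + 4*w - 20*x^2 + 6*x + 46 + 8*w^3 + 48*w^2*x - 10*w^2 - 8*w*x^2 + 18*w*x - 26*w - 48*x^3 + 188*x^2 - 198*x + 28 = 8*w^3 - 16*w^2 - 40*w - 48*x^3 + x^2*(168 - 8*w) + x*(48*w^2 + 72*w - 168) + 48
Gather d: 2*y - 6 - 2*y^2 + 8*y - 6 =-2*y^2 + 10*y - 12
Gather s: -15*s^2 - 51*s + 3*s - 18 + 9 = -15*s^2 - 48*s - 9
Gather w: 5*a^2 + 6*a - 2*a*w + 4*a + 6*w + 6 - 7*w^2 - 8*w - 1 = 5*a^2 + 10*a - 7*w^2 + w*(-2*a - 2) + 5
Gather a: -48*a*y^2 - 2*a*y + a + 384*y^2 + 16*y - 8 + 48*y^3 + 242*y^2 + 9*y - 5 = a*(-48*y^2 - 2*y + 1) + 48*y^3 + 626*y^2 + 25*y - 13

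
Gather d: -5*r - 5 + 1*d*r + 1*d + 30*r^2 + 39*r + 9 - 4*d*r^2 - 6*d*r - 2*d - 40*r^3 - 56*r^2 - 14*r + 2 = d*(-4*r^2 - 5*r - 1) - 40*r^3 - 26*r^2 + 20*r + 6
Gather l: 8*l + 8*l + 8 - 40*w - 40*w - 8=16*l - 80*w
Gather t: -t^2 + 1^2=1 - t^2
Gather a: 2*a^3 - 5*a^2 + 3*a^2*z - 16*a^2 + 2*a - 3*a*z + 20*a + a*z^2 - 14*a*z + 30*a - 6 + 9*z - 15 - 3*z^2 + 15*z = 2*a^3 + a^2*(3*z - 21) + a*(z^2 - 17*z + 52) - 3*z^2 + 24*z - 21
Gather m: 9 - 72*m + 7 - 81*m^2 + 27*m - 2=-81*m^2 - 45*m + 14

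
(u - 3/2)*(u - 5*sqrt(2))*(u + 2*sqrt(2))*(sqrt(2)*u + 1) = sqrt(2)*u^4 - 5*u^3 - 3*sqrt(2)*u^3/2 - 23*sqrt(2)*u^2 + 15*u^2/2 - 20*u + 69*sqrt(2)*u/2 + 30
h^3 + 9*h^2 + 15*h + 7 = (h + 1)^2*(h + 7)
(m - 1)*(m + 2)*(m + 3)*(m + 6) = m^4 + 10*m^3 + 25*m^2 - 36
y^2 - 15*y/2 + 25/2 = (y - 5)*(y - 5/2)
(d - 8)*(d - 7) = d^2 - 15*d + 56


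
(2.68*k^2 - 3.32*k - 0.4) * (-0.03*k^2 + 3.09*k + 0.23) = -0.0804*k^4 + 8.3808*k^3 - 9.6304*k^2 - 1.9996*k - 0.092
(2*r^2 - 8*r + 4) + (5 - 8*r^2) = -6*r^2 - 8*r + 9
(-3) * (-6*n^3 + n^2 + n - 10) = 18*n^3 - 3*n^2 - 3*n + 30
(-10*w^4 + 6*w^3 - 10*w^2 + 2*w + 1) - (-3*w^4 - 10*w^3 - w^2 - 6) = -7*w^4 + 16*w^3 - 9*w^2 + 2*w + 7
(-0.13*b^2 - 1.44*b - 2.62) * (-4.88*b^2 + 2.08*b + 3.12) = 0.6344*b^4 + 6.7568*b^3 + 9.3848*b^2 - 9.9424*b - 8.1744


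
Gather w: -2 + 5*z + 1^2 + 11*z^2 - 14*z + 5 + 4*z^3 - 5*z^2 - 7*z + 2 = 4*z^3 + 6*z^2 - 16*z + 6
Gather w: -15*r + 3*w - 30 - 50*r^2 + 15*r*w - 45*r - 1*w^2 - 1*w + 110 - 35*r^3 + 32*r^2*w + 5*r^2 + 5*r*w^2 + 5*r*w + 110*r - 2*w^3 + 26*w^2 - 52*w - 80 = -35*r^3 - 45*r^2 + 50*r - 2*w^3 + w^2*(5*r + 25) + w*(32*r^2 + 20*r - 50)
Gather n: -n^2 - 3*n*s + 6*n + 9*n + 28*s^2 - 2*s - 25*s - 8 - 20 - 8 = -n^2 + n*(15 - 3*s) + 28*s^2 - 27*s - 36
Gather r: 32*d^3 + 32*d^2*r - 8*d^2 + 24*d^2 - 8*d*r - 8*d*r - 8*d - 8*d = 32*d^3 + 16*d^2 - 16*d + r*(32*d^2 - 16*d)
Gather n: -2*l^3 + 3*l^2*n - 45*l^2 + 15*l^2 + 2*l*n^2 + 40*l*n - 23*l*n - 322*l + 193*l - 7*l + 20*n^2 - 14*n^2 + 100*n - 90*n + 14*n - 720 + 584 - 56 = -2*l^3 - 30*l^2 - 136*l + n^2*(2*l + 6) + n*(3*l^2 + 17*l + 24) - 192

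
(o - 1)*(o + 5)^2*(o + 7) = o^4 + 16*o^3 + 78*o^2 + 80*o - 175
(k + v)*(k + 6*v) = k^2 + 7*k*v + 6*v^2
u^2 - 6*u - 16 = (u - 8)*(u + 2)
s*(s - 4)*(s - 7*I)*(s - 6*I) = s^4 - 4*s^3 - 13*I*s^3 - 42*s^2 + 52*I*s^2 + 168*s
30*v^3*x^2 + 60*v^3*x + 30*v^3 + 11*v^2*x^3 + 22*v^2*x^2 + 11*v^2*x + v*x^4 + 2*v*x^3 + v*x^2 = (5*v + x)*(6*v + x)*(x + 1)*(v*x + v)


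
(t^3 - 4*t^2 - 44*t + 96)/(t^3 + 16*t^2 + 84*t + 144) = (t^2 - 10*t + 16)/(t^2 + 10*t + 24)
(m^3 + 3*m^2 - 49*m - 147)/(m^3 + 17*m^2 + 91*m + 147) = (m - 7)/(m + 7)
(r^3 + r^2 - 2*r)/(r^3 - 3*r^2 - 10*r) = (r - 1)/(r - 5)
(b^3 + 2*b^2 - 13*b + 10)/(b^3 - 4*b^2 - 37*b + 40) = (b - 2)/(b - 8)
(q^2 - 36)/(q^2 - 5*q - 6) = (q + 6)/(q + 1)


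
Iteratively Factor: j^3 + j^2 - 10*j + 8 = (j - 2)*(j^2 + 3*j - 4) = (j - 2)*(j - 1)*(j + 4)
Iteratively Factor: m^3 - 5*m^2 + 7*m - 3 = (m - 1)*(m^2 - 4*m + 3) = (m - 3)*(m - 1)*(m - 1)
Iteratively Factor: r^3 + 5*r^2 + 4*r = (r)*(r^2 + 5*r + 4) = r*(r + 4)*(r + 1)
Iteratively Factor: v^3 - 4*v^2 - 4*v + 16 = (v - 4)*(v^2 - 4) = (v - 4)*(v + 2)*(v - 2)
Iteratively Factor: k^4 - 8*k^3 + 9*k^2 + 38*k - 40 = (k - 4)*(k^3 - 4*k^2 - 7*k + 10) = (k - 5)*(k - 4)*(k^2 + k - 2) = (k - 5)*(k - 4)*(k + 2)*(k - 1)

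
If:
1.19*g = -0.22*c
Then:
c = -5.40909090909091*g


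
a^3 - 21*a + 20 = (a - 4)*(a - 1)*(a + 5)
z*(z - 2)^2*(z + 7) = z^4 + 3*z^3 - 24*z^2 + 28*z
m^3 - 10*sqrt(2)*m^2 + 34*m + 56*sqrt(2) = (m - 7*sqrt(2))*(m - 4*sqrt(2))*(m + sqrt(2))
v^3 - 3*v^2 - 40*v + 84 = (v - 7)*(v - 2)*(v + 6)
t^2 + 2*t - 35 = (t - 5)*(t + 7)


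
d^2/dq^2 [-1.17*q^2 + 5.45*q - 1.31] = -2.34000000000000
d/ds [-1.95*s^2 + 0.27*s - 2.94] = 0.27 - 3.9*s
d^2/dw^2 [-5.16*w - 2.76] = 0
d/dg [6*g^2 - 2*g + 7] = 12*g - 2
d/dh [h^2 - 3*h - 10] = 2*h - 3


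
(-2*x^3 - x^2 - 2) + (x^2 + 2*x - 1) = -2*x^3 + 2*x - 3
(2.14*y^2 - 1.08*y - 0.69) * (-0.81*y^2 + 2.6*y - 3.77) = -1.7334*y^4 + 6.4388*y^3 - 10.3169*y^2 + 2.2776*y + 2.6013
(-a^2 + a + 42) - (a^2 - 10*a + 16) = -2*a^2 + 11*a + 26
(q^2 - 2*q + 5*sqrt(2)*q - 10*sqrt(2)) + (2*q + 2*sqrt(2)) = q^2 + 5*sqrt(2)*q - 8*sqrt(2)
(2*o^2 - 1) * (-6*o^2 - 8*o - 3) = -12*o^4 - 16*o^3 + 8*o + 3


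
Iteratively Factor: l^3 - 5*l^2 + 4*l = (l)*(l^2 - 5*l + 4) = l*(l - 4)*(l - 1)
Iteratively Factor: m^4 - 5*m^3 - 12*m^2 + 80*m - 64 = (m + 4)*(m^3 - 9*m^2 + 24*m - 16) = (m - 1)*(m + 4)*(m^2 - 8*m + 16) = (m - 4)*(m - 1)*(m + 4)*(m - 4)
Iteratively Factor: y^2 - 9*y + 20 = (y - 5)*(y - 4)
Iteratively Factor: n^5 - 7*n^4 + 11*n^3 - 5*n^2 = (n - 5)*(n^4 - 2*n^3 + n^2) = n*(n - 5)*(n^3 - 2*n^2 + n) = n^2*(n - 5)*(n^2 - 2*n + 1) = n^2*(n - 5)*(n - 1)*(n - 1)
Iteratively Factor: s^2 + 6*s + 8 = (s + 2)*(s + 4)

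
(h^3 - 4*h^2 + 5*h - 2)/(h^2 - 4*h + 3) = (h^2 - 3*h + 2)/(h - 3)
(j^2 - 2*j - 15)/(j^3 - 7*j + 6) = (j - 5)/(j^2 - 3*j + 2)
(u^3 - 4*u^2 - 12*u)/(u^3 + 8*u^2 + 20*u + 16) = u*(u - 6)/(u^2 + 6*u + 8)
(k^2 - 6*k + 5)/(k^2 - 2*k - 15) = (k - 1)/(k + 3)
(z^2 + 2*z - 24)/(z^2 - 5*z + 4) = (z + 6)/(z - 1)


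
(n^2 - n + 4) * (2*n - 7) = 2*n^3 - 9*n^2 + 15*n - 28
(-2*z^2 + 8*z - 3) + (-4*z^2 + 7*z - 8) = -6*z^2 + 15*z - 11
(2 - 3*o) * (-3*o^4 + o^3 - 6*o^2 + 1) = 9*o^5 - 9*o^4 + 20*o^3 - 12*o^2 - 3*o + 2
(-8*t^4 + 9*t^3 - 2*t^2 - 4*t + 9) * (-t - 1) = 8*t^5 - t^4 - 7*t^3 + 6*t^2 - 5*t - 9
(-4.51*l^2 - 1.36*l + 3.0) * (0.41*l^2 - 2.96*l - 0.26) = -1.8491*l^4 + 12.792*l^3 + 6.4282*l^2 - 8.5264*l - 0.78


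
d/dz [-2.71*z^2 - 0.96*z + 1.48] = -5.42*z - 0.96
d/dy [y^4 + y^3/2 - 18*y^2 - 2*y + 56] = 4*y^3 + 3*y^2/2 - 36*y - 2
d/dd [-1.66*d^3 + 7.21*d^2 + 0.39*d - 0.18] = -4.98*d^2 + 14.42*d + 0.39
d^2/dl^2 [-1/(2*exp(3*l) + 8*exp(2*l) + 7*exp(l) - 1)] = (-2*(6*exp(2*l) + 16*exp(l) + 7)^2*exp(l) + (18*exp(2*l) + 32*exp(l) + 7)*(2*exp(3*l) + 8*exp(2*l) + 7*exp(l) - 1))*exp(l)/(2*exp(3*l) + 8*exp(2*l) + 7*exp(l) - 1)^3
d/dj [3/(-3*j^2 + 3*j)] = (2*j - 1)/(j^2*(j - 1)^2)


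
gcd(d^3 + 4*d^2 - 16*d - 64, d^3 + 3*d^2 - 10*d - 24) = d + 4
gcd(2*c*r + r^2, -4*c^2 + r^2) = 2*c + r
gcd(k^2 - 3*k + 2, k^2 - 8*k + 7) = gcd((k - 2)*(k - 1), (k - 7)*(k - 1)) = k - 1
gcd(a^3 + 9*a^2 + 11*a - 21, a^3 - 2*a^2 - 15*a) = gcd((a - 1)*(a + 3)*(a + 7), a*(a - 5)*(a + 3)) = a + 3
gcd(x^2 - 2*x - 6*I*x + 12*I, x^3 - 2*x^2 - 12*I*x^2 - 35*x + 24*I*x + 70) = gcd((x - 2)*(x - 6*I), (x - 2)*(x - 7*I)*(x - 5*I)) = x - 2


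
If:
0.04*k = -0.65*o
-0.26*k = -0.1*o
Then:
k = 0.00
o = 0.00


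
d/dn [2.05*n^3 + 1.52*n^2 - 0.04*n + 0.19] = 6.15*n^2 + 3.04*n - 0.04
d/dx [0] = 0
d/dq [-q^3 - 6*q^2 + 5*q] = -3*q^2 - 12*q + 5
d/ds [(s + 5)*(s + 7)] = 2*s + 12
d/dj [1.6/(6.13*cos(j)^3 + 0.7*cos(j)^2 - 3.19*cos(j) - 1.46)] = (29.424*cos(j)^2 + 2.24*cos(j) - 5.104)*sin(j)/(6.13*cos(j)^3 + 0.7*cos(j)^2 - 3.19*cos(j) - 1.46)^2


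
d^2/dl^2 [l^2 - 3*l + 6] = 2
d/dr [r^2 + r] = 2*r + 1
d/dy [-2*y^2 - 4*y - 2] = -4*y - 4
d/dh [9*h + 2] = 9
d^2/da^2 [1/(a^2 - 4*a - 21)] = 2*(a^2 - 4*a - 4*(a - 2)^2 - 21)/(-a^2 + 4*a + 21)^3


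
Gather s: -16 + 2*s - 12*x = 2*s - 12*x - 16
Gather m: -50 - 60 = -110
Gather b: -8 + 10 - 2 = 0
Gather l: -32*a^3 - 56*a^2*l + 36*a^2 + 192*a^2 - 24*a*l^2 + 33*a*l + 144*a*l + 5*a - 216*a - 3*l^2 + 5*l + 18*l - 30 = -32*a^3 + 228*a^2 - 211*a + l^2*(-24*a - 3) + l*(-56*a^2 + 177*a + 23) - 30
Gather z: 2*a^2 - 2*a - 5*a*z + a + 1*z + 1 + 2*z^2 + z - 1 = 2*a^2 - a + 2*z^2 + z*(2 - 5*a)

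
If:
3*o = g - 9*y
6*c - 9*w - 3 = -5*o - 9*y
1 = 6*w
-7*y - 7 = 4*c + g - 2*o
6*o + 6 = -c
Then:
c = 1236/289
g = -603/34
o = -495/289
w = 1/6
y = -809/578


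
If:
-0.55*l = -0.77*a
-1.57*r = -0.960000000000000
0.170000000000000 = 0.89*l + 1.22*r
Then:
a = -0.46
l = -0.65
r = 0.61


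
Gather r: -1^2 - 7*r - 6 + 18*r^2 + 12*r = 18*r^2 + 5*r - 7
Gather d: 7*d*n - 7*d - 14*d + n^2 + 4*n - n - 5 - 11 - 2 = d*(7*n - 21) + n^2 + 3*n - 18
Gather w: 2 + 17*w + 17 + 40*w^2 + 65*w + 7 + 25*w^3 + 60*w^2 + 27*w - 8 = 25*w^3 + 100*w^2 + 109*w + 18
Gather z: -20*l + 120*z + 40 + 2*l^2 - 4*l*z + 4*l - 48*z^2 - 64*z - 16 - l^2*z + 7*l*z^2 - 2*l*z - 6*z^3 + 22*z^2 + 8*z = 2*l^2 - 16*l - 6*z^3 + z^2*(7*l - 26) + z*(-l^2 - 6*l + 64) + 24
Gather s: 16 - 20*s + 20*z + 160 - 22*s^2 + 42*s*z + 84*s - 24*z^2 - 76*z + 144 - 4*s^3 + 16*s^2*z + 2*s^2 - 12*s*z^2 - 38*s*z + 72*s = -4*s^3 + s^2*(16*z - 20) + s*(-12*z^2 + 4*z + 136) - 24*z^2 - 56*z + 320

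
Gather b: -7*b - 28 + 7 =-7*b - 21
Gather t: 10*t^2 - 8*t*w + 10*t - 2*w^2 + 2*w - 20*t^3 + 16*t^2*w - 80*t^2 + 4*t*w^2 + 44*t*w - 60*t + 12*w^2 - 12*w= -20*t^3 + t^2*(16*w - 70) + t*(4*w^2 + 36*w - 50) + 10*w^2 - 10*w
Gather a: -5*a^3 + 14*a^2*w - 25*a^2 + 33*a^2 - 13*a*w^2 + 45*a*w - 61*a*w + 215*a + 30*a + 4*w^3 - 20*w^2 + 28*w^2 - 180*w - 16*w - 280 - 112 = -5*a^3 + a^2*(14*w + 8) + a*(-13*w^2 - 16*w + 245) + 4*w^3 + 8*w^2 - 196*w - 392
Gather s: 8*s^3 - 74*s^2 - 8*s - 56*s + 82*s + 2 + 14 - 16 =8*s^3 - 74*s^2 + 18*s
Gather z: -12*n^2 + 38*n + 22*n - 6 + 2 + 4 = -12*n^2 + 60*n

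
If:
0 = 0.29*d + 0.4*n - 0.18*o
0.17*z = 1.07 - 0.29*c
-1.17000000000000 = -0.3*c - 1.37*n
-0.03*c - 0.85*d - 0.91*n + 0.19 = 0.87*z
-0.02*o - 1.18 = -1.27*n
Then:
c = 0.29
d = -6.57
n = 0.79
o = -8.82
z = 5.80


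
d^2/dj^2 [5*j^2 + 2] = 10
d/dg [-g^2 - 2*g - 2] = -2*g - 2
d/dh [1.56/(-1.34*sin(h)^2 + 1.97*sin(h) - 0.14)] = (4.1808*sin(h) - 3.0732)*cos(h)/(1.34*sin(h)^2 - 1.97*sin(h) + 0.14)^2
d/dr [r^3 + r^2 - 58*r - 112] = 3*r^2 + 2*r - 58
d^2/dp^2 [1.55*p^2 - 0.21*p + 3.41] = 3.10000000000000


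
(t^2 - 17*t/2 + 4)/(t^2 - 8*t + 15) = (t^2 - 17*t/2 + 4)/(t^2 - 8*t + 15)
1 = 1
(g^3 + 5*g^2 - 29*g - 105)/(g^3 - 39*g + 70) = (g + 3)/(g - 2)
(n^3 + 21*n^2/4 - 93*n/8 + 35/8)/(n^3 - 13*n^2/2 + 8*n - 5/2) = (4*n^2 + 23*n - 35)/(4*(n^2 - 6*n + 5))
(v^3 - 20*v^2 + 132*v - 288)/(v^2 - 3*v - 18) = (v^2 - 14*v + 48)/(v + 3)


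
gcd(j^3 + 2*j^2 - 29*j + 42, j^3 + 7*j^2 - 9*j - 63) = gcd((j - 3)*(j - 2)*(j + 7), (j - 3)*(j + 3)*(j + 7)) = j^2 + 4*j - 21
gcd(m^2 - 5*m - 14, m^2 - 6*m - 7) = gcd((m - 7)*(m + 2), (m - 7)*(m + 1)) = m - 7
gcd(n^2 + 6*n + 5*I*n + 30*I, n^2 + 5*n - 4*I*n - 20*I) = 1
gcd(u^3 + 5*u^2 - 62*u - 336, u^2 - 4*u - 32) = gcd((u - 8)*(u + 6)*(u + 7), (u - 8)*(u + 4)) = u - 8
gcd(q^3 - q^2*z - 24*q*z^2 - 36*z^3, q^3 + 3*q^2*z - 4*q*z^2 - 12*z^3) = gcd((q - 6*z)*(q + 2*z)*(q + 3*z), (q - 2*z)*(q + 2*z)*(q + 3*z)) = q^2 + 5*q*z + 6*z^2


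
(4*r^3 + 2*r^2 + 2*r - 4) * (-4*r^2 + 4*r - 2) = -16*r^5 + 8*r^4 - 8*r^3 + 20*r^2 - 20*r + 8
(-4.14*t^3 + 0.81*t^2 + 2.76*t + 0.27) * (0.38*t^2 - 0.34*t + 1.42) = -1.5732*t^5 + 1.7154*t^4 - 5.1054*t^3 + 0.3144*t^2 + 3.8274*t + 0.3834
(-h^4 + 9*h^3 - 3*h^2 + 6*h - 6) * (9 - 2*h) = 2*h^5 - 27*h^4 + 87*h^3 - 39*h^2 + 66*h - 54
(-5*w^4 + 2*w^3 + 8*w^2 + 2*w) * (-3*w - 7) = 15*w^5 + 29*w^4 - 38*w^3 - 62*w^2 - 14*w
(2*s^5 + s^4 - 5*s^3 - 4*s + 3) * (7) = 14*s^5 + 7*s^4 - 35*s^3 - 28*s + 21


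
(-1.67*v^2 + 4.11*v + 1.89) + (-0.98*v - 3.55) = -1.67*v^2 + 3.13*v - 1.66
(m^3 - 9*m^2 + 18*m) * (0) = 0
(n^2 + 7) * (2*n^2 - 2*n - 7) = 2*n^4 - 2*n^3 + 7*n^2 - 14*n - 49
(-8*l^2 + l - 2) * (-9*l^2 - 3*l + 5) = 72*l^4 + 15*l^3 - 25*l^2 + 11*l - 10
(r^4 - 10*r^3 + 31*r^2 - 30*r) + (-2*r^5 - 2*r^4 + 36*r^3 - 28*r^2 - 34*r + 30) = -2*r^5 - r^4 + 26*r^3 + 3*r^2 - 64*r + 30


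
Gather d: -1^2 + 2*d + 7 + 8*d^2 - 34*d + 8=8*d^2 - 32*d + 14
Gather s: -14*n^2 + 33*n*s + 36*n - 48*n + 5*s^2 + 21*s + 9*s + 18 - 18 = -14*n^2 - 12*n + 5*s^2 + s*(33*n + 30)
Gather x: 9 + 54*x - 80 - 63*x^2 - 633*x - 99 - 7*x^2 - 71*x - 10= -70*x^2 - 650*x - 180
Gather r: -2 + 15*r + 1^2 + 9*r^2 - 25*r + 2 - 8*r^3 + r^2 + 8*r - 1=-8*r^3 + 10*r^2 - 2*r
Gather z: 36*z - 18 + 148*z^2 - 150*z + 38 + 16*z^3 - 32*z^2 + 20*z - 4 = 16*z^3 + 116*z^2 - 94*z + 16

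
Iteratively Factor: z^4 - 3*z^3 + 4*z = (z + 1)*(z^3 - 4*z^2 + 4*z) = z*(z + 1)*(z^2 - 4*z + 4) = z*(z - 2)*(z + 1)*(z - 2)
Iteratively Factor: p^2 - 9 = (p - 3)*(p + 3)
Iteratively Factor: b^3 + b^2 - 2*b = (b + 2)*(b^2 - b) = (b - 1)*(b + 2)*(b)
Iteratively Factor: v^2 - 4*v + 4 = (v - 2)*(v - 2)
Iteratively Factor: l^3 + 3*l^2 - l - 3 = (l - 1)*(l^2 + 4*l + 3) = (l - 1)*(l + 1)*(l + 3)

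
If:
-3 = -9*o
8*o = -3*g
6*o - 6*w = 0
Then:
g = -8/9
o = 1/3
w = 1/3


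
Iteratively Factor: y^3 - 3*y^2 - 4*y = (y + 1)*(y^2 - 4*y) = (y - 4)*(y + 1)*(y)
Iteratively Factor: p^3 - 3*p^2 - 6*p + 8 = (p - 4)*(p^2 + p - 2) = (p - 4)*(p + 2)*(p - 1)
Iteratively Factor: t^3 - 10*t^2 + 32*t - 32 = (t - 4)*(t^2 - 6*t + 8) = (t - 4)*(t - 2)*(t - 4)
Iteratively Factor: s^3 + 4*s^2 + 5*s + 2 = (s + 1)*(s^2 + 3*s + 2) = (s + 1)*(s + 2)*(s + 1)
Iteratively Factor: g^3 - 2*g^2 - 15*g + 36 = (g + 4)*(g^2 - 6*g + 9) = (g - 3)*(g + 4)*(g - 3)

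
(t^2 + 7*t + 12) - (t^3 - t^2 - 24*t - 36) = -t^3 + 2*t^2 + 31*t + 48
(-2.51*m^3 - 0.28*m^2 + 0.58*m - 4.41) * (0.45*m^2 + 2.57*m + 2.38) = -1.1295*m^5 - 6.5767*m^4 - 6.4324*m^3 - 1.1603*m^2 - 9.9533*m - 10.4958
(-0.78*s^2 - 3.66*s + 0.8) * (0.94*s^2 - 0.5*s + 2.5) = -0.7332*s^4 - 3.0504*s^3 + 0.632*s^2 - 9.55*s + 2.0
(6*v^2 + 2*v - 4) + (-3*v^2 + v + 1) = 3*v^2 + 3*v - 3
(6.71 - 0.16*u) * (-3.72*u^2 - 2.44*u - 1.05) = 0.5952*u^3 - 24.5708*u^2 - 16.2044*u - 7.0455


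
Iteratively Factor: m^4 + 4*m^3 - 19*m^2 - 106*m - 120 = (m - 5)*(m^3 + 9*m^2 + 26*m + 24) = (m - 5)*(m + 3)*(m^2 + 6*m + 8) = (m - 5)*(m + 2)*(m + 3)*(m + 4)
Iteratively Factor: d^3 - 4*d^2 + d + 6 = (d - 3)*(d^2 - d - 2) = (d - 3)*(d + 1)*(d - 2)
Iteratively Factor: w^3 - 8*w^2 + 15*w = (w - 3)*(w^2 - 5*w) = w*(w - 3)*(w - 5)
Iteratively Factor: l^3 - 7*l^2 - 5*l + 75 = (l - 5)*(l^2 - 2*l - 15) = (l - 5)^2*(l + 3)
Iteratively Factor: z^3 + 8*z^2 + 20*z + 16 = (z + 2)*(z^2 + 6*z + 8) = (z + 2)^2*(z + 4)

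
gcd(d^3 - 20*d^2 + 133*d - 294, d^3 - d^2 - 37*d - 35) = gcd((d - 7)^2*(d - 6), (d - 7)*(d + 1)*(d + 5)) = d - 7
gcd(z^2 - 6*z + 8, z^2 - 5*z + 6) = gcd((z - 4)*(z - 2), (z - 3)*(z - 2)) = z - 2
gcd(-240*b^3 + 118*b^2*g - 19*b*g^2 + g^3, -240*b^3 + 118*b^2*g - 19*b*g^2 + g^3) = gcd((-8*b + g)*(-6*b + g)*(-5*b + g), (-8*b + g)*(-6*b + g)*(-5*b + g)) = 240*b^3 - 118*b^2*g + 19*b*g^2 - g^3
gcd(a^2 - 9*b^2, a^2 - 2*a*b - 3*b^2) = a - 3*b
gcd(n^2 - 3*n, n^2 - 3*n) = n^2 - 3*n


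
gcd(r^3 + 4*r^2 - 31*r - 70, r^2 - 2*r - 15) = r - 5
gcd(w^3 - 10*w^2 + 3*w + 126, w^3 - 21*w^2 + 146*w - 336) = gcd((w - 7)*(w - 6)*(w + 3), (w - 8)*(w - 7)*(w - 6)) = w^2 - 13*w + 42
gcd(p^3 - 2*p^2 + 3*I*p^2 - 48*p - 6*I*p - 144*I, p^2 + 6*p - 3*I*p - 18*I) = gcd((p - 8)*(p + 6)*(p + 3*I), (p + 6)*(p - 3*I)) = p + 6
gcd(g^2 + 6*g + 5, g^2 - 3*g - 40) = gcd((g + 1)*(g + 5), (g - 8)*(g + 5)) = g + 5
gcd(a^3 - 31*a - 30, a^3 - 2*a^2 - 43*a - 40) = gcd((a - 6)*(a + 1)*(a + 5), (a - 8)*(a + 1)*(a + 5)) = a^2 + 6*a + 5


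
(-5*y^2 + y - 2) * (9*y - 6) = -45*y^3 + 39*y^2 - 24*y + 12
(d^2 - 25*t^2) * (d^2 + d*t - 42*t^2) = d^4 + d^3*t - 67*d^2*t^2 - 25*d*t^3 + 1050*t^4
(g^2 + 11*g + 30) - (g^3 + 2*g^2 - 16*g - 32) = -g^3 - g^2 + 27*g + 62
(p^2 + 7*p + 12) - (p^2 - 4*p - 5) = 11*p + 17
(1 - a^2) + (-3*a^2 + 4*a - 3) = -4*a^2 + 4*a - 2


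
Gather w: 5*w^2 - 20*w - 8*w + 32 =5*w^2 - 28*w + 32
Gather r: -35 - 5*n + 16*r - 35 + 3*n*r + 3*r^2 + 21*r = -5*n + 3*r^2 + r*(3*n + 37) - 70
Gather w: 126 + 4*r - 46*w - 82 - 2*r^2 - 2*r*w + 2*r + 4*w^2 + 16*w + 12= -2*r^2 + 6*r + 4*w^2 + w*(-2*r - 30) + 56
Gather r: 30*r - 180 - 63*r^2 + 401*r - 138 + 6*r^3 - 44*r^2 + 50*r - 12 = 6*r^3 - 107*r^2 + 481*r - 330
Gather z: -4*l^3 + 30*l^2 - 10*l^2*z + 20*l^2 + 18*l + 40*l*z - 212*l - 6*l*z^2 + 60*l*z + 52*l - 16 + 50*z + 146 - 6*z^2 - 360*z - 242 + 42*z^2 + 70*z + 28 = -4*l^3 + 50*l^2 - 142*l + z^2*(36 - 6*l) + z*(-10*l^2 + 100*l - 240) - 84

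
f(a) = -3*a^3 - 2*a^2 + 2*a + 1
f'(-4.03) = -128.05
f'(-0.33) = 2.34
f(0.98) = -1.78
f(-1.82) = 8.82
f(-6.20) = 626.70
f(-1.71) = 6.73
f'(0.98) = -10.56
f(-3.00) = 58.00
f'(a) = -9*a^2 - 4*a + 2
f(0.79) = -0.15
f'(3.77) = -141.00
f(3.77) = -180.63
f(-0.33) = 0.23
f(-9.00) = 2008.00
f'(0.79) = -6.78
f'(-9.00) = -691.00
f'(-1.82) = -20.53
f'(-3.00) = -67.00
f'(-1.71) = -17.48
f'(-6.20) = -319.16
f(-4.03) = 156.81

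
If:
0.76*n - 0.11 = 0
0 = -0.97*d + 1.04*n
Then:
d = 0.16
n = 0.14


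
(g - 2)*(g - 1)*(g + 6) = g^3 + 3*g^2 - 16*g + 12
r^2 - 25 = (r - 5)*(r + 5)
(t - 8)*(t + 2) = t^2 - 6*t - 16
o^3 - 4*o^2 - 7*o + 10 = (o - 5)*(o - 1)*(o + 2)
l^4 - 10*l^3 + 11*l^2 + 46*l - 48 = (l - 8)*(l - 3)*(l - 1)*(l + 2)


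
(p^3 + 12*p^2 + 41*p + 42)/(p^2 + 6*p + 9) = (p^2 + 9*p + 14)/(p + 3)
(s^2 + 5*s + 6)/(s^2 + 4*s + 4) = (s + 3)/(s + 2)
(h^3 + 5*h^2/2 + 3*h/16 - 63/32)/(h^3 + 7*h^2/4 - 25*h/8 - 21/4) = (16*h^2 + 16*h - 21)/(4*(4*h^2 + h - 14))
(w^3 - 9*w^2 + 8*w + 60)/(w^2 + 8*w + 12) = (w^2 - 11*w + 30)/(w + 6)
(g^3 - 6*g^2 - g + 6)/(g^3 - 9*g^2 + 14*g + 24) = (g - 1)/(g - 4)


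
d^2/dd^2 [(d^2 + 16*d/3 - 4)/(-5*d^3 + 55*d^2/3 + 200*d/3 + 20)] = 2*(-27*d^6 - 432*d^5 + 1152*d^4 - 6460*d^3 - 2232*d^2 + 23472*d + 24864)/(5*(27*d^9 - 297*d^8 + 9*d^7 + 6265*d^6 + 2256*d^5 - 48516*d^4 - 94384*d^3 - 62352*d^2 - 17280*d - 1728))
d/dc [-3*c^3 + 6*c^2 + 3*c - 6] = -9*c^2 + 12*c + 3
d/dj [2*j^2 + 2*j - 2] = 4*j + 2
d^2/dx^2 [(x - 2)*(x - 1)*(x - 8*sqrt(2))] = 6*x - 16*sqrt(2) - 6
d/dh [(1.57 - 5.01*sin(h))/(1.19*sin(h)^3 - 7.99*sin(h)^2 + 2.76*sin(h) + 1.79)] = (11.9238*sin(h)^3 - 45.6348*sin(h)^2 + 25.0886*sin(h) - 13.3011)*cos(h)/(1.4161*sin(h)^6 - 19.0162*sin(h)^5 + 70.4089*sin(h)^4 - 39.8446*sin(h)^3 - 20.9866*sin(h)^2 + 9.8808*sin(h) + 3.2041)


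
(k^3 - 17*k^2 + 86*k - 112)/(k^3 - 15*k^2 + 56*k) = (k - 2)/k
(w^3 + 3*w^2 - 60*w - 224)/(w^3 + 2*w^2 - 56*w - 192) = (w + 7)/(w + 6)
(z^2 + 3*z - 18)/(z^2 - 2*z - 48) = (z - 3)/(z - 8)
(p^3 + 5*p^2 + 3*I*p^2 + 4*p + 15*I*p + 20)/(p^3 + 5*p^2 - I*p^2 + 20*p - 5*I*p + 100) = (p - I)/(p - 5*I)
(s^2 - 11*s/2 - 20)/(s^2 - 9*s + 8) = (s + 5/2)/(s - 1)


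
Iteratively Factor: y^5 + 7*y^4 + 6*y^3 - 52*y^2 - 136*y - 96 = (y + 2)*(y^4 + 5*y^3 - 4*y^2 - 44*y - 48) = (y - 3)*(y + 2)*(y^3 + 8*y^2 + 20*y + 16) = (y - 3)*(y + 2)^2*(y^2 + 6*y + 8) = (y - 3)*(y + 2)^3*(y + 4)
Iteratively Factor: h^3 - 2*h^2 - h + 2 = (h - 1)*(h^2 - h - 2) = (h - 1)*(h + 1)*(h - 2)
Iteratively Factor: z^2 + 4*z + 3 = (z + 3)*(z + 1)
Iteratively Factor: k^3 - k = (k + 1)*(k^2 - k) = k*(k + 1)*(k - 1)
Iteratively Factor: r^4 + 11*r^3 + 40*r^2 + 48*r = (r + 3)*(r^3 + 8*r^2 + 16*r) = (r + 3)*(r + 4)*(r^2 + 4*r) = (r + 3)*(r + 4)^2*(r)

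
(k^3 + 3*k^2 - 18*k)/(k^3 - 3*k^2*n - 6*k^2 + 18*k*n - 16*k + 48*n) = k*(k^2 + 3*k - 18)/(k^3 - 3*k^2*n - 6*k^2 + 18*k*n - 16*k + 48*n)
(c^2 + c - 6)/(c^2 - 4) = (c + 3)/(c + 2)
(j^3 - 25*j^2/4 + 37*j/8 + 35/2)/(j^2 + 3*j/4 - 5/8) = (2*j^2 - 15*j + 28)/(2*j - 1)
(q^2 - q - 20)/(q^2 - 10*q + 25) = (q + 4)/(q - 5)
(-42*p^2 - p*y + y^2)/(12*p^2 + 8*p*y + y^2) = (-7*p + y)/(2*p + y)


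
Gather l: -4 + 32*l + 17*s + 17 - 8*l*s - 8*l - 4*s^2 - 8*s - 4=l*(24 - 8*s) - 4*s^2 + 9*s + 9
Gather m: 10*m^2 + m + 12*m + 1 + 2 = 10*m^2 + 13*m + 3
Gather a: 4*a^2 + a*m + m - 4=4*a^2 + a*m + m - 4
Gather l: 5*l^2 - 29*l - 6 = 5*l^2 - 29*l - 6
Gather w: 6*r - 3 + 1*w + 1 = 6*r + w - 2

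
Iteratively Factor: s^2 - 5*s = (s)*(s - 5)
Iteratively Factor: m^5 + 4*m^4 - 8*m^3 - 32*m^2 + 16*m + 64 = (m + 2)*(m^4 + 2*m^3 - 12*m^2 - 8*m + 32) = (m + 2)*(m + 4)*(m^3 - 2*m^2 - 4*m + 8) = (m - 2)*(m + 2)*(m + 4)*(m^2 - 4) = (m - 2)^2*(m + 2)*(m + 4)*(m + 2)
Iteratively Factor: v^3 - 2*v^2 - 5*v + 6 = (v - 3)*(v^2 + v - 2) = (v - 3)*(v + 2)*(v - 1)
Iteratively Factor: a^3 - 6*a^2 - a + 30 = (a - 5)*(a^2 - a - 6) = (a - 5)*(a - 3)*(a + 2)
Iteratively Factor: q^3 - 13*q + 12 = (q + 4)*(q^2 - 4*q + 3) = (q - 3)*(q + 4)*(q - 1)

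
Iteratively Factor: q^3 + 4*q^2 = (q)*(q^2 + 4*q) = q^2*(q + 4)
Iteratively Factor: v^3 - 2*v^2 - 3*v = (v - 3)*(v^2 + v) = (v - 3)*(v + 1)*(v)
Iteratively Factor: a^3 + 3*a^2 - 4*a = (a)*(a^2 + 3*a - 4) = a*(a - 1)*(a + 4)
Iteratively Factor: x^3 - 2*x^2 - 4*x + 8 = (x + 2)*(x^2 - 4*x + 4) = (x - 2)*(x + 2)*(x - 2)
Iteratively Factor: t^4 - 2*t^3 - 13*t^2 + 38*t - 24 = (t - 2)*(t^3 - 13*t + 12) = (t - 3)*(t - 2)*(t^2 + 3*t - 4) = (t - 3)*(t - 2)*(t - 1)*(t + 4)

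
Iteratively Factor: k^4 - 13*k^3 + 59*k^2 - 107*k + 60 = (k - 5)*(k^3 - 8*k^2 + 19*k - 12) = (k - 5)*(k - 4)*(k^2 - 4*k + 3) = (k - 5)*(k - 4)*(k - 1)*(k - 3)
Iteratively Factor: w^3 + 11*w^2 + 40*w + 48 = (w + 3)*(w^2 + 8*w + 16) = (w + 3)*(w + 4)*(w + 4)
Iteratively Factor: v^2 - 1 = (v - 1)*(v + 1)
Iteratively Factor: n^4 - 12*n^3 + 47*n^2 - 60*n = (n - 4)*(n^3 - 8*n^2 + 15*n) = (n - 4)*(n - 3)*(n^2 - 5*n) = (n - 5)*(n - 4)*(n - 3)*(n)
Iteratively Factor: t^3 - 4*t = (t + 2)*(t^2 - 2*t) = t*(t + 2)*(t - 2)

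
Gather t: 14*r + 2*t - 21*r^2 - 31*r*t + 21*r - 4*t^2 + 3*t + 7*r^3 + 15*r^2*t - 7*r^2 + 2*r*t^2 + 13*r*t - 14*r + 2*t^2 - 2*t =7*r^3 - 28*r^2 + 21*r + t^2*(2*r - 2) + t*(15*r^2 - 18*r + 3)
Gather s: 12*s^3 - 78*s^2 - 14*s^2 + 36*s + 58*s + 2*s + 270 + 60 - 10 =12*s^3 - 92*s^2 + 96*s + 320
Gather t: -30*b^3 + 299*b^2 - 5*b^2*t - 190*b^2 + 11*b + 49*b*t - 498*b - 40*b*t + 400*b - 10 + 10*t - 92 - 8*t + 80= -30*b^3 + 109*b^2 - 87*b + t*(-5*b^2 + 9*b + 2) - 22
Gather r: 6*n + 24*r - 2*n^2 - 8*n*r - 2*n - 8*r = -2*n^2 + 4*n + r*(16 - 8*n)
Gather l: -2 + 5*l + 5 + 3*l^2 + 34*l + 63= 3*l^2 + 39*l + 66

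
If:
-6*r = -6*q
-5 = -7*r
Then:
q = 5/7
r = 5/7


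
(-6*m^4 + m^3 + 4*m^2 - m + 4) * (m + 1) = -6*m^5 - 5*m^4 + 5*m^3 + 3*m^2 + 3*m + 4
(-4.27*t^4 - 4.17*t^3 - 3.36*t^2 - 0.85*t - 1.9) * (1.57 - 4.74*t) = 20.2398*t^5 + 13.0619*t^4 + 9.3795*t^3 - 1.2462*t^2 + 7.6715*t - 2.983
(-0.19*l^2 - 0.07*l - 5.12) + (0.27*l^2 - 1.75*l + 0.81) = 0.08*l^2 - 1.82*l - 4.31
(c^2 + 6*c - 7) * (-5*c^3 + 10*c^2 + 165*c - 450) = -5*c^5 - 20*c^4 + 260*c^3 + 470*c^2 - 3855*c + 3150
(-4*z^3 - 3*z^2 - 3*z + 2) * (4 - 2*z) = 8*z^4 - 10*z^3 - 6*z^2 - 16*z + 8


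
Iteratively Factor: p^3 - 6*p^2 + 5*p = (p - 1)*(p^2 - 5*p) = p*(p - 1)*(p - 5)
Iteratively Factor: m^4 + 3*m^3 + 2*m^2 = (m)*(m^3 + 3*m^2 + 2*m) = m*(m + 1)*(m^2 + 2*m) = m*(m + 1)*(m + 2)*(m)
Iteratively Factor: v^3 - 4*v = (v)*(v^2 - 4) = v*(v + 2)*(v - 2)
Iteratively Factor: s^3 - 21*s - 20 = (s + 4)*(s^2 - 4*s - 5) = (s - 5)*(s + 4)*(s + 1)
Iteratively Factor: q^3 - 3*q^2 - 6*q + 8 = (q - 1)*(q^2 - 2*q - 8) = (q - 1)*(q + 2)*(q - 4)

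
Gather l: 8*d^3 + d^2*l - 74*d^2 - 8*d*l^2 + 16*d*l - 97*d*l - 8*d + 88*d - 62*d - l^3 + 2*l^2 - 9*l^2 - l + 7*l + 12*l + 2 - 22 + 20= 8*d^3 - 74*d^2 + 18*d - l^3 + l^2*(-8*d - 7) + l*(d^2 - 81*d + 18)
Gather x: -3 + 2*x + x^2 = x^2 + 2*x - 3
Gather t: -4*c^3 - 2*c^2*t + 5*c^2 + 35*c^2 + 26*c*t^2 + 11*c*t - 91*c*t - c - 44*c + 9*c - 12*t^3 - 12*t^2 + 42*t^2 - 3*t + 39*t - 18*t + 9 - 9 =-4*c^3 + 40*c^2 - 36*c - 12*t^3 + t^2*(26*c + 30) + t*(-2*c^2 - 80*c + 18)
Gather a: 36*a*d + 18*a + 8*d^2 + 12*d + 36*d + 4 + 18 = a*(36*d + 18) + 8*d^2 + 48*d + 22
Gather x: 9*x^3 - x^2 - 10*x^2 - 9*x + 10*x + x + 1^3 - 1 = 9*x^3 - 11*x^2 + 2*x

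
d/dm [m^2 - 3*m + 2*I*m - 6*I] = 2*m - 3 + 2*I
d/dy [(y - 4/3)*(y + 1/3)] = 2*y - 1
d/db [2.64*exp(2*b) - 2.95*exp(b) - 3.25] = (5.28*exp(b) - 2.95)*exp(b)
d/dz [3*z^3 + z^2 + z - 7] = 9*z^2 + 2*z + 1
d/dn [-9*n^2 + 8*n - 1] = 8 - 18*n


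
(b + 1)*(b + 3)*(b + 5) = b^3 + 9*b^2 + 23*b + 15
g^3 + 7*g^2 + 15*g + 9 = (g + 1)*(g + 3)^2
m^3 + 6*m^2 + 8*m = m*(m + 2)*(m + 4)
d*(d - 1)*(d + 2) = d^3 + d^2 - 2*d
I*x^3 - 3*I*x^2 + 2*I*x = x*(x - 2)*(I*x - I)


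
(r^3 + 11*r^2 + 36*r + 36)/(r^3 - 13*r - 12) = (r^2 + 8*r + 12)/(r^2 - 3*r - 4)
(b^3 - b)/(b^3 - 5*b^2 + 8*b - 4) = b*(b + 1)/(b^2 - 4*b + 4)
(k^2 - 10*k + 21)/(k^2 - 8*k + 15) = (k - 7)/(k - 5)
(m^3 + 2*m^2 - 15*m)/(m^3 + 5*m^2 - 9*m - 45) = m/(m + 3)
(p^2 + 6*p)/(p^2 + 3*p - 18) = p/(p - 3)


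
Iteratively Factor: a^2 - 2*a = (a - 2)*(a)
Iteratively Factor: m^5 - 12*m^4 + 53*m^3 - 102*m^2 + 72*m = (m - 2)*(m^4 - 10*m^3 + 33*m^2 - 36*m) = m*(m - 2)*(m^3 - 10*m^2 + 33*m - 36) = m*(m - 3)*(m - 2)*(m^2 - 7*m + 12) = m*(m - 3)^2*(m - 2)*(m - 4)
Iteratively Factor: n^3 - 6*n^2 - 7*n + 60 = (n - 4)*(n^2 - 2*n - 15) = (n - 5)*(n - 4)*(n + 3)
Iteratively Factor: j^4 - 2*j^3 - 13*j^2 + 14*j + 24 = (j - 2)*(j^3 - 13*j - 12) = (j - 2)*(j + 3)*(j^2 - 3*j - 4) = (j - 4)*(j - 2)*(j + 3)*(j + 1)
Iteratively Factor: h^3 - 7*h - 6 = (h + 2)*(h^2 - 2*h - 3) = (h + 1)*(h + 2)*(h - 3)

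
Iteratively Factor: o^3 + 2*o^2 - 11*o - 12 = (o + 4)*(o^2 - 2*o - 3) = (o + 1)*(o + 4)*(o - 3)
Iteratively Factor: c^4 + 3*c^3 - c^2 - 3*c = (c + 3)*(c^3 - c) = (c + 1)*(c + 3)*(c^2 - c) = (c - 1)*(c + 1)*(c + 3)*(c)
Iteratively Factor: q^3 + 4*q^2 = (q + 4)*(q^2) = q*(q + 4)*(q)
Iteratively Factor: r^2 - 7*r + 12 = (r - 4)*(r - 3)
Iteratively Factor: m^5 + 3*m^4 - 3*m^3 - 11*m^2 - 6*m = (m + 1)*(m^4 + 2*m^3 - 5*m^2 - 6*m) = (m + 1)^2*(m^3 + m^2 - 6*m) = (m + 1)^2*(m + 3)*(m^2 - 2*m) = m*(m + 1)^2*(m + 3)*(m - 2)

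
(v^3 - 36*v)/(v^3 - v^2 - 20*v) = (36 - v^2)/(-v^2 + v + 20)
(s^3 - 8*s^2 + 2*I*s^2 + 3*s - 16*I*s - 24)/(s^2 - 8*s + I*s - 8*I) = (s^2 + 2*I*s + 3)/(s + I)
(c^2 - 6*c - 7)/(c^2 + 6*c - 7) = (c^2 - 6*c - 7)/(c^2 + 6*c - 7)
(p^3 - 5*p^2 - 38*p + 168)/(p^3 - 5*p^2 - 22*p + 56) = (p^2 + 2*p - 24)/(p^2 + 2*p - 8)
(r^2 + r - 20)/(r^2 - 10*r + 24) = (r + 5)/(r - 6)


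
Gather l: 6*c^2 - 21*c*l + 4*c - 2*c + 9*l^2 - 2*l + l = 6*c^2 + 2*c + 9*l^2 + l*(-21*c - 1)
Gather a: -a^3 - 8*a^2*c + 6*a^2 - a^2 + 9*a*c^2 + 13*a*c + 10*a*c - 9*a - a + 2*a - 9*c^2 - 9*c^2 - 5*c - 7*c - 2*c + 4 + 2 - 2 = -a^3 + a^2*(5 - 8*c) + a*(9*c^2 + 23*c - 8) - 18*c^2 - 14*c + 4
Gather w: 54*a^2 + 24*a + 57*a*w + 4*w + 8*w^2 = 54*a^2 + 24*a + 8*w^2 + w*(57*a + 4)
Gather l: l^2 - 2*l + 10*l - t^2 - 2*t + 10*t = l^2 + 8*l - t^2 + 8*t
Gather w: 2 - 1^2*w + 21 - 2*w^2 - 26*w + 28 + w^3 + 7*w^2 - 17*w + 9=w^3 + 5*w^2 - 44*w + 60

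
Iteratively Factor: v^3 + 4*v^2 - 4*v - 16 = (v - 2)*(v^2 + 6*v + 8) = (v - 2)*(v + 4)*(v + 2)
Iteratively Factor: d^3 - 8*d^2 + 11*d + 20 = (d + 1)*(d^2 - 9*d + 20) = (d - 4)*(d + 1)*(d - 5)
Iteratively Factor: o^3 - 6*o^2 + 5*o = (o - 5)*(o^2 - o) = o*(o - 5)*(o - 1)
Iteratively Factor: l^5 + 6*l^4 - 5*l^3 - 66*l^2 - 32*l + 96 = (l - 3)*(l^4 + 9*l^3 + 22*l^2 - 32) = (l - 3)*(l + 2)*(l^3 + 7*l^2 + 8*l - 16) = (l - 3)*(l + 2)*(l + 4)*(l^2 + 3*l - 4) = (l - 3)*(l + 2)*(l + 4)^2*(l - 1)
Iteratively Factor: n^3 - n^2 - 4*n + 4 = (n + 2)*(n^2 - 3*n + 2) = (n - 2)*(n + 2)*(n - 1)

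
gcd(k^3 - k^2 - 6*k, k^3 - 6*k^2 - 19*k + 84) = k - 3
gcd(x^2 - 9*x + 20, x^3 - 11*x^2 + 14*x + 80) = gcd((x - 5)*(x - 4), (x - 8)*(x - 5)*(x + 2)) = x - 5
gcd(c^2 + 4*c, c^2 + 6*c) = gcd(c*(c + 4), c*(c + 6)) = c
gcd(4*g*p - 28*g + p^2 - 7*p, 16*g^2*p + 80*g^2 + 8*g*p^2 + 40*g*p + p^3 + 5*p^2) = 4*g + p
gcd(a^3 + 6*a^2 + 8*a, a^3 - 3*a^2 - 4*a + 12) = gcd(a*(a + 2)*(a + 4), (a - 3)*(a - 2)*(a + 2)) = a + 2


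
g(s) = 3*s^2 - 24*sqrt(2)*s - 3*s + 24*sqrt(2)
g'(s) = 6*s - 24*sqrt(2) - 3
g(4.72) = -73.59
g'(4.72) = -8.62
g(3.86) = -63.95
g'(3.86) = -13.78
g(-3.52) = 201.15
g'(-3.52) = -58.06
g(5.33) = -77.73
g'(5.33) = -4.96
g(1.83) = -23.61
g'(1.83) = -25.96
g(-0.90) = 69.62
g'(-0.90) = -42.34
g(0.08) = 31.01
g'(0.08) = -36.46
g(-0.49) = 52.76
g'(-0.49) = -39.88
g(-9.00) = 609.41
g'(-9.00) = -90.94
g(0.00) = 33.94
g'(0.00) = -36.94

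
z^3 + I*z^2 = z^2*(z + I)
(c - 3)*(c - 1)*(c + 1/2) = c^3 - 7*c^2/2 + c + 3/2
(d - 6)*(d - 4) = d^2 - 10*d + 24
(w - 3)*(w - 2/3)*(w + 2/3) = w^3 - 3*w^2 - 4*w/9 + 4/3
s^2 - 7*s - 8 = (s - 8)*(s + 1)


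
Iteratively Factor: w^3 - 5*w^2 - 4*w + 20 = (w - 2)*(w^2 - 3*w - 10) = (w - 5)*(w - 2)*(w + 2)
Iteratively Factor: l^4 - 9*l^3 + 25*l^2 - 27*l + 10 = (l - 5)*(l^3 - 4*l^2 + 5*l - 2) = (l - 5)*(l - 1)*(l^2 - 3*l + 2) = (l - 5)*(l - 2)*(l - 1)*(l - 1)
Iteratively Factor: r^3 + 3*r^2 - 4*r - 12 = (r + 2)*(r^2 + r - 6) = (r - 2)*(r + 2)*(r + 3)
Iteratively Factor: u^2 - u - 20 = (u + 4)*(u - 5)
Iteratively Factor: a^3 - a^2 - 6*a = (a - 3)*(a^2 + 2*a) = a*(a - 3)*(a + 2)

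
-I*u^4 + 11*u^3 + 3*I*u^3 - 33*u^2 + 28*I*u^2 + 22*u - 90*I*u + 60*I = (u - 2)*(u + 5*I)*(u + 6*I)*(-I*u + I)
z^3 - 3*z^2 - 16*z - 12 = (z - 6)*(z + 1)*(z + 2)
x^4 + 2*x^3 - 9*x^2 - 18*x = x*(x - 3)*(x + 2)*(x + 3)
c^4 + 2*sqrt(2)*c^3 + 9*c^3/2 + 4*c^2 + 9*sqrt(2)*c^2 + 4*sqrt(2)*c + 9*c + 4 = (c + 1/2)*(c + 4)*(c + sqrt(2))^2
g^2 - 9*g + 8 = (g - 8)*(g - 1)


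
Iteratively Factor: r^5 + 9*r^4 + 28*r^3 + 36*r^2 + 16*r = (r + 1)*(r^4 + 8*r^3 + 20*r^2 + 16*r) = r*(r + 1)*(r^3 + 8*r^2 + 20*r + 16) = r*(r + 1)*(r + 2)*(r^2 + 6*r + 8) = r*(r + 1)*(r + 2)^2*(r + 4)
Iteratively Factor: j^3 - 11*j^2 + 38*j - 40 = (j - 4)*(j^2 - 7*j + 10) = (j - 5)*(j - 4)*(j - 2)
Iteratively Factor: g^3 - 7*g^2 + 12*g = (g - 3)*(g^2 - 4*g) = g*(g - 3)*(g - 4)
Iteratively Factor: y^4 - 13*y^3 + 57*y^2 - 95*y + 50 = (y - 5)*(y^3 - 8*y^2 + 17*y - 10) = (y - 5)*(y - 1)*(y^2 - 7*y + 10) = (y - 5)^2*(y - 1)*(y - 2)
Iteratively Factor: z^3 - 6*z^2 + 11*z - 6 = (z - 1)*(z^2 - 5*z + 6) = (z - 2)*(z - 1)*(z - 3)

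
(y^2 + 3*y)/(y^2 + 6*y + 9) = y/(y + 3)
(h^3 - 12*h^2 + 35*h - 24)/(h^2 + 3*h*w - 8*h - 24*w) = (h^2 - 4*h + 3)/(h + 3*w)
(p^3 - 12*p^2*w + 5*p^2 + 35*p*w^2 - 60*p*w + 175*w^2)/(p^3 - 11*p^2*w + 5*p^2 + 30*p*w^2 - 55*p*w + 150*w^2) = (p - 7*w)/(p - 6*w)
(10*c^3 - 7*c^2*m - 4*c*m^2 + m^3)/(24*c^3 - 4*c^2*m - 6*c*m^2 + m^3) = (5*c^2 - 6*c*m + m^2)/(12*c^2 - 8*c*m + m^2)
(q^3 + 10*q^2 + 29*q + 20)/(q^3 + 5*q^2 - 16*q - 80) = (q + 1)/(q - 4)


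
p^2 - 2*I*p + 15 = (p - 5*I)*(p + 3*I)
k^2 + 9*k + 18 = (k + 3)*(k + 6)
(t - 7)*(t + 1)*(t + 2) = t^3 - 4*t^2 - 19*t - 14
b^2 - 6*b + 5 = (b - 5)*(b - 1)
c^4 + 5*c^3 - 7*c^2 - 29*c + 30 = (c - 2)*(c - 1)*(c + 3)*(c + 5)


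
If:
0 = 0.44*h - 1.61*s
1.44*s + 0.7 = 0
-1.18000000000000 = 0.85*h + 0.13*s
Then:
No Solution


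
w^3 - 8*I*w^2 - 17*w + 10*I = (w - 5*I)*(w - 2*I)*(w - I)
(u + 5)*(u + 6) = u^2 + 11*u + 30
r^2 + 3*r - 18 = (r - 3)*(r + 6)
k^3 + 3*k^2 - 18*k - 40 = (k - 4)*(k + 2)*(k + 5)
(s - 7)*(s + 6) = s^2 - s - 42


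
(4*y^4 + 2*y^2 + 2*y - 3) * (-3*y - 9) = -12*y^5 - 36*y^4 - 6*y^3 - 24*y^2 - 9*y + 27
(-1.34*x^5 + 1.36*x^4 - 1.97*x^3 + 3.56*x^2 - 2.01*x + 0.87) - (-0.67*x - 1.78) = -1.34*x^5 + 1.36*x^4 - 1.97*x^3 + 3.56*x^2 - 1.34*x + 2.65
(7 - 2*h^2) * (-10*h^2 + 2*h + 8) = 20*h^4 - 4*h^3 - 86*h^2 + 14*h + 56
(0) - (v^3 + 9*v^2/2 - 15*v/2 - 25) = -v^3 - 9*v^2/2 + 15*v/2 + 25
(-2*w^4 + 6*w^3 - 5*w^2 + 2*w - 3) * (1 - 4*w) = 8*w^5 - 26*w^4 + 26*w^3 - 13*w^2 + 14*w - 3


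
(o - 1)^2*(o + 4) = o^3 + 2*o^2 - 7*o + 4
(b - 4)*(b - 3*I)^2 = b^3 - 4*b^2 - 6*I*b^2 - 9*b + 24*I*b + 36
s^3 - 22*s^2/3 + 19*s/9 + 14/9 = (s - 7)*(s - 2/3)*(s + 1/3)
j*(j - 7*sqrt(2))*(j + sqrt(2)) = j^3 - 6*sqrt(2)*j^2 - 14*j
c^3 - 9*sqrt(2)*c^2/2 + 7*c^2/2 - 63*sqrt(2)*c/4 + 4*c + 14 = (c + 7/2)*(c - 4*sqrt(2))*(c - sqrt(2)/2)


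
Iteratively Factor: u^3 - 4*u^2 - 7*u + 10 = (u + 2)*(u^2 - 6*u + 5) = (u - 5)*(u + 2)*(u - 1)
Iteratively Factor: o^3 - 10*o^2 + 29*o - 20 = (o - 4)*(o^2 - 6*o + 5) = (o - 5)*(o - 4)*(o - 1)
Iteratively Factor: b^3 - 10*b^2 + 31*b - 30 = (b - 2)*(b^2 - 8*b + 15) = (b - 3)*(b - 2)*(b - 5)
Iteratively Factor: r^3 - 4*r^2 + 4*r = (r - 2)*(r^2 - 2*r) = r*(r - 2)*(r - 2)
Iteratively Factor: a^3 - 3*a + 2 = (a - 1)*(a^2 + a - 2) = (a - 1)*(a + 2)*(a - 1)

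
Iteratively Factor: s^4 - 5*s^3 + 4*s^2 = (s - 1)*(s^3 - 4*s^2) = s*(s - 1)*(s^2 - 4*s) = s^2*(s - 1)*(s - 4)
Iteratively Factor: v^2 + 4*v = (v + 4)*(v)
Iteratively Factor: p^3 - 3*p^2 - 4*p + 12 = (p - 3)*(p^2 - 4) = (p - 3)*(p + 2)*(p - 2)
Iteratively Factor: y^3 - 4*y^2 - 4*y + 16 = (y + 2)*(y^2 - 6*y + 8) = (y - 2)*(y + 2)*(y - 4)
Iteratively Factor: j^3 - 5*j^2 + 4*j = (j - 1)*(j^2 - 4*j) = j*(j - 1)*(j - 4)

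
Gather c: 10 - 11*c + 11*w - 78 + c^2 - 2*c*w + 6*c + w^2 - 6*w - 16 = c^2 + c*(-2*w - 5) + w^2 + 5*w - 84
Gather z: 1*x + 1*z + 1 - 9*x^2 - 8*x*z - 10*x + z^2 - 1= -9*x^2 - 9*x + z^2 + z*(1 - 8*x)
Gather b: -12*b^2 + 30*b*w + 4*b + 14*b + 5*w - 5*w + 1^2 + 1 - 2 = -12*b^2 + b*(30*w + 18)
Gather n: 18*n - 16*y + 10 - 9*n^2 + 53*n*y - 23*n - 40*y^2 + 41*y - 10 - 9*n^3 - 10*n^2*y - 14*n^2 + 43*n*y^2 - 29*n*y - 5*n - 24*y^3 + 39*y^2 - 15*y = -9*n^3 + n^2*(-10*y - 23) + n*(43*y^2 + 24*y - 10) - 24*y^3 - y^2 + 10*y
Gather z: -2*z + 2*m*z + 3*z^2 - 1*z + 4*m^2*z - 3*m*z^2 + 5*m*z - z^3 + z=-z^3 + z^2*(3 - 3*m) + z*(4*m^2 + 7*m - 2)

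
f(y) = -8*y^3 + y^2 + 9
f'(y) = -24*y^2 + 2*y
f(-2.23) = 102.69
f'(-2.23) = -123.81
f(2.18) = -69.13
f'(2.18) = -109.70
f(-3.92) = 506.26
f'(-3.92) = -376.63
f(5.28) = -1140.71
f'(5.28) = -658.52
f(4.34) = -626.14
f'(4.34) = -443.37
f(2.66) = -134.49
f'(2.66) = -164.49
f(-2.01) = 78.00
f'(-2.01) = -100.98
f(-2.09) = 86.40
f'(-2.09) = -109.01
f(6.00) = -1683.00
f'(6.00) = -852.00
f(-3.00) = 234.00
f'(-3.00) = -222.00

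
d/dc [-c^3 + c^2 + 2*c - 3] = -3*c^2 + 2*c + 2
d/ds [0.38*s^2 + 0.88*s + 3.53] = 0.76*s + 0.88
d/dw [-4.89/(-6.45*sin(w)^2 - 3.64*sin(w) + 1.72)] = -(63.081*sin(w) + 17.7996)*cos(w)/(6.45*sin(w)^2 + 3.64*sin(w) - 1.72)^2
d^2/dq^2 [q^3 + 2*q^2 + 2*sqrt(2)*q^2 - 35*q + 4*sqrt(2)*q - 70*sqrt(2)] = 6*q + 4 + 4*sqrt(2)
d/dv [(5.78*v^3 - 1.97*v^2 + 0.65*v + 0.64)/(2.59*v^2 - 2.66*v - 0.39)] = (14.9702*v^4 - 30.7496*v^3 - 3.2059*v^2 - 1.7786*v + 1.4489)/(6.7081*v^4 - 13.7788*v^3 + 5.0554*v^2 + 2.0748*v + 0.1521)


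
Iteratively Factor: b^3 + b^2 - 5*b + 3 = (b - 1)*(b^2 + 2*b - 3) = (b - 1)*(b + 3)*(b - 1)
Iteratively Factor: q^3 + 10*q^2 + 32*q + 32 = (q + 2)*(q^2 + 8*q + 16) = (q + 2)*(q + 4)*(q + 4)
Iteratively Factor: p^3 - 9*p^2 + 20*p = (p - 4)*(p^2 - 5*p) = p*(p - 4)*(p - 5)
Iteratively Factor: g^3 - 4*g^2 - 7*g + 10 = (g - 1)*(g^2 - 3*g - 10) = (g - 5)*(g - 1)*(g + 2)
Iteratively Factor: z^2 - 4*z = (z)*(z - 4)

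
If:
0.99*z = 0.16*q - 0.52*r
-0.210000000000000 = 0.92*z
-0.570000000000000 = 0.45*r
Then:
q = -5.53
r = -1.27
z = -0.23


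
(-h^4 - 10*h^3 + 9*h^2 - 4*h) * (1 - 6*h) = 6*h^5 + 59*h^4 - 64*h^3 + 33*h^2 - 4*h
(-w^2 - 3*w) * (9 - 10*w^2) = 10*w^4 + 30*w^3 - 9*w^2 - 27*w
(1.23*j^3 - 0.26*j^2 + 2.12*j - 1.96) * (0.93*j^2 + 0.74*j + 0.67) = 1.1439*j^5 + 0.6684*j^4 + 2.6033*j^3 - 0.4282*j^2 - 0.0299999999999998*j - 1.3132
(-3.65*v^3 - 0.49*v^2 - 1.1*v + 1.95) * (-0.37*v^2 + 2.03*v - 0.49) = 1.3505*v^5 - 7.2282*v^4 + 1.2008*v^3 - 2.7144*v^2 + 4.4975*v - 0.9555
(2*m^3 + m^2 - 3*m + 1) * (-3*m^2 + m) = -6*m^5 - m^4 + 10*m^3 - 6*m^2 + m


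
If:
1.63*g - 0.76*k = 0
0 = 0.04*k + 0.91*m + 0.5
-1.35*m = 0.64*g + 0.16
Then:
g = 1.13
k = 2.43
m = -0.66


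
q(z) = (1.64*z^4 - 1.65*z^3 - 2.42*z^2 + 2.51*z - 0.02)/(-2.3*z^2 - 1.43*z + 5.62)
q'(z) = (4.6*z + 1.43)*(1.64*z^4 - 1.65*z^3 - 2.42*z^2 + 2.51*z - 0.02)/(-2.3*z^2 - 1.43*z + 5.62)^2 + (6.56*z^3 - 4.95*z^2 - 4.84*z + 2.51)/(-2.3*z^2 - 1.43*z + 5.62)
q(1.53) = -0.63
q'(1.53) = -0.85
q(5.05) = -13.36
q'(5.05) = -6.09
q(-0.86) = -0.39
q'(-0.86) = -0.03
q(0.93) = 0.05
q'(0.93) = -0.30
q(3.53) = -5.72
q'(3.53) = -3.96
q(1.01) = 0.03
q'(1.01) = -0.27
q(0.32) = 0.10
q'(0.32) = 0.20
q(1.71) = -0.84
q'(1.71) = -1.35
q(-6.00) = -34.69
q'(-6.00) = 9.56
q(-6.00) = -34.69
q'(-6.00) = 9.56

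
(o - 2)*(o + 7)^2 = o^3 + 12*o^2 + 21*o - 98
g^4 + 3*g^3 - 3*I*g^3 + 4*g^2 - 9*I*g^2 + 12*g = g*(g + 3)*(g - 4*I)*(g + I)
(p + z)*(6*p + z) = 6*p^2 + 7*p*z + z^2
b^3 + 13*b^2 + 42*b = b*(b + 6)*(b + 7)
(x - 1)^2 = x^2 - 2*x + 1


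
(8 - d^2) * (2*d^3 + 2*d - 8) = -2*d^5 + 14*d^3 + 8*d^2 + 16*d - 64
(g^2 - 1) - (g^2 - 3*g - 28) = 3*g + 27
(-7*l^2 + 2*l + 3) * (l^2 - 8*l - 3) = -7*l^4 + 58*l^3 + 8*l^2 - 30*l - 9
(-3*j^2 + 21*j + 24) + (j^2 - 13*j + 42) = -2*j^2 + 8*j + 66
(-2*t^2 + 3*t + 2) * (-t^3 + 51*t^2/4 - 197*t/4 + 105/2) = 2*t^5 - 57*t^4/2 + 539*t^3/4 - 909*t^2/4 + 59*t + 105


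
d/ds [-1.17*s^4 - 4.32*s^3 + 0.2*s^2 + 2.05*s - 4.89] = -4.68*s^3 - 12.96*s^2 + 0.4*s + 2.05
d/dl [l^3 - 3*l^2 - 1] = 3*l*(l - 2)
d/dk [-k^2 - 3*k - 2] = -2*k - 3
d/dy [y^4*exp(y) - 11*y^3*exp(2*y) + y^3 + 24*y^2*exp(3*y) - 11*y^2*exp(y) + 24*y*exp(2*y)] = y^4*exp(y) - 22*y^3*exp(2*y) + 4*y^3*exp(y) + 72*y^2*exp(3*y) - 33*y^2*exp(2*y) - 11*y^2*exp(y) + 3*y^2 + 48*y*exp(3*y) + 48*y*exp(2*y) - 22*y*exp(y) + 24*exp(2*y)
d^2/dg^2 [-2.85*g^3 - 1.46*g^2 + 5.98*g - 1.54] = -17.1*g - 2.92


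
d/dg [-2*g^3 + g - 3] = 1 - 6*g^2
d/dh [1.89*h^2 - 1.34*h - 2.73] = 3.78*h - 1.34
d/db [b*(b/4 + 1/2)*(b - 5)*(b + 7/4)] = b^3 - 15*b^2/16 - 61*b/8 - 35/8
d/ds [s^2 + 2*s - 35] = 2*s + 2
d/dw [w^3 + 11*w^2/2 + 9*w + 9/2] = 3*w^2 + 11*w + 9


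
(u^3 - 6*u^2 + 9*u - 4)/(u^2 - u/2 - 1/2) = 2*(u^2 - 5*u + 4)/(2*u + 1)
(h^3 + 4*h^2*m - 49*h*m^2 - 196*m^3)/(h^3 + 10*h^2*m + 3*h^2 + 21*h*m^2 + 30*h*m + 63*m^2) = (h^2 - 3*h*m - 28*m^2)/(h^2 + 3*h*m + 3*h + 9*m)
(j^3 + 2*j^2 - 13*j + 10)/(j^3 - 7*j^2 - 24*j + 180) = (j^2 - 3*j + 2)/(j^2 - 12*j + 36)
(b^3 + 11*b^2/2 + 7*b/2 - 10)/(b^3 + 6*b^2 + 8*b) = (2*b^2 + 3*b - 5)/(2*b*(b + 2))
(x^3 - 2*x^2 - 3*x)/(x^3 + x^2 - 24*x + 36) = x*(x + 1)/(x^2 + 4*x - 12)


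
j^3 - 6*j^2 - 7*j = j*(j - 7)*(j + 1)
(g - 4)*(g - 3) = g^2 - 7*g + 12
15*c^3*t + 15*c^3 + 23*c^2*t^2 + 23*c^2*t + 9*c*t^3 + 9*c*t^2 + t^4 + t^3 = (c + t)*(3*c + t)*(5*c + t)*(t + 1)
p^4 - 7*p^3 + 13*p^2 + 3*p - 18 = (p - 3)^2*(p - 2)*(p + 1)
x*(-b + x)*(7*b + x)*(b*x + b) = -7*b^3*x^2 - 7*b^3*x + 6*b^2*x^3 + 6*b^2*x^2 + b*x^4 + b*x^3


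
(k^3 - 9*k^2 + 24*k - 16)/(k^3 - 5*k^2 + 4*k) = (k - 4)/k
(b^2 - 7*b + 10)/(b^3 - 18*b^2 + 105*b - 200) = (b - 2)/(b^2 - 13*b + 40)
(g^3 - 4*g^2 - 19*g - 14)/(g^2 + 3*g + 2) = g - 7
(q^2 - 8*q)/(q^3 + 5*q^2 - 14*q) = (q - 8)/(q^2 + 5*q - 14)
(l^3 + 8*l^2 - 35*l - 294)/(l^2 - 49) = (l^2 + l - 42)/(l - 7)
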